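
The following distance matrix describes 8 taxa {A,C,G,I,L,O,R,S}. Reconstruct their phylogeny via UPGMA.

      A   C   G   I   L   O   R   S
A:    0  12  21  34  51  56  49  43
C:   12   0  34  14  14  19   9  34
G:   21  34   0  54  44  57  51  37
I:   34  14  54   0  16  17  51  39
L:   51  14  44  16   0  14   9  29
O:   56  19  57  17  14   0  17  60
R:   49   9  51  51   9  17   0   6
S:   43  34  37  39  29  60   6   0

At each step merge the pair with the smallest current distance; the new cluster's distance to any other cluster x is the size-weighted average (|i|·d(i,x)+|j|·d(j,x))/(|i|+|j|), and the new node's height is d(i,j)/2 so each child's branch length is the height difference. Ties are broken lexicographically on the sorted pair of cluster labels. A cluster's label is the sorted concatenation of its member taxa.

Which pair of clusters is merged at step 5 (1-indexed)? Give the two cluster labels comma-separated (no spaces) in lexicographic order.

step 1: merge (R,S) at d=6; branch lengths R→3, S→3; new cluster RS
  updated: d(A,RS)=46, d(C,RS)=43/2, d(G,RS)=44, d(I,RS)=45, d(L,RS)=19, d(O,RS)=77/2
step 2: merge (A,C) at d=12; branch lengths A→6, C→6; new cluster AC
  updated: d(AC,G)=55/2, d(AC,I)=24, d(AC,L)=65/2, d(AC,O)=75/2, d(AC,RS)=135/4
step 3: merge (L,O) at d=14; branch lengths L→7, O→7; new cluster LO
  updated: d(AC,LO)=35, d(G,LO)=101/2, d(I,LO)=33/2, d(LO,RS)=115/4
step 4: merge (I,LO) at d=33/2; branch lengths I→33/4, LO→5/4; new cluster ILO
  updated: d(AC,ILO)=94/3, d(G,ILO)=155/3, d(ILO,RS)=205/6
step 5: merge (AC,G) at d=55/2; branch lengths AC→31/4, G→55/4; new cluster ACG
  updated: d(ACG,ILO)=343/9, d(ACG,RS)=223/6
step 6: merge (ILO,RS) at d=205/6; branch lengths ILO→53/6, RS→169/12; new cluster ILORS
  updated: d(ACG,ILORS)=566/15
step 7: merge (ACG,ILORS) at d=566/15; branch lengths ACG→307/60, ILORS→107/60; new cluster ACGILORS
final tree: (((A:6,C:6):31/4,G:55/4):307/60,((I:33/4,(L:7,O:7):5/4):53/6,(R:3,S:3):169/12):107/60)
total length: 5569/60

AC,G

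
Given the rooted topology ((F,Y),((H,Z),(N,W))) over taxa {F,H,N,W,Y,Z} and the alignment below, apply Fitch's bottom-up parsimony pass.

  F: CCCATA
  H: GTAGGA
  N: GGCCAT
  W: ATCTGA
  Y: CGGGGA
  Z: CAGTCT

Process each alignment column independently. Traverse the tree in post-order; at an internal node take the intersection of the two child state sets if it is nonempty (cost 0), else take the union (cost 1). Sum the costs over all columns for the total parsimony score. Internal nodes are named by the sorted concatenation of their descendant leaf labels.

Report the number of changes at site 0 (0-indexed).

3

site 0, node FY: F={C} ∩ Y={C} → {C} (+0)
site 0, node HZ: H={G} ∪ Z={C} → {C,G} (+1)
site 0, node NW: N={G} ∪ W={A} → {A,G} (+1)
site 0, node HNWZ: HZ={C,G} ∩ NW={A,G} → {G} (+0)
site 0, node FHNWYZ: FY={C} ∪ HNWZ={G} → {C,G} (+1)
site 1, node FY: F={C} ∪ Y={G} → {C,G} (+1)
site 1, node HZ: H={T} ∪ Z={A} → {A,T} (+1)
site 1, node NW: N={G} ∪ W={T} → {G,T} (+1)
site 1, node HNWZ: HZ={A,T} ∩ NW={G,T} → {T} (+0)
site 1, node FHNWYZ: FY={C,G} ∪ HNWZ={T} → {C,G,T} (+1)
site 2, node FY: F={C} ∪ Y={G} → {C,G} (+1)
site 2, node HZ: H={A} ∪ Z={G} → {A,G} (+1)
site 2, node NW: N={C} ∩ W={C} → {C} (+0)
site 2, node HNWZ: HZ={A,G} ∪ NW={C} → {A,C,G} (+1)
site 2, node FHNWYZ: FY={C,G} ∩ HNWZ={A,C,G} → {C,G} (+0)
site 3, node FY: F={A} ∪ Y={G} → {A,G} (+1)
site 3, node HZ: H={G} ∪ Z={T} → {G,T} (+1)
site 3, node NW: N={C} ∪ W={T} → {C,T} (+1)
site 3, node HNWZ: HZ={G,T} ∩ NW={C,T} → {T} (+0)
site 3, node FHNWYZ: FY={A,G} ∪ HNWZ={T} → {A,G,T} (+1)
site 4, node FY: F={T} ∪ Y={G} → {G,T} (+1)
site 4, node HZ: H={G} ∪ Z={C} → {C,G} (+1)
site 4, node NW: N={A} ∪ W={G} → {A,G} (+1)
site 4, node HNWZ: HZ={C,G} ∩ NW={A,G} → {G} (+0)
site 4, node FHNWYZ: FY={G,T} ∩ HNWZ={G} → {G} (+0)
site 5, node FY: F={A} ∩ Y={A} → {A} (+0)
site 5, node HZ: H={A} ∪ Z={T} → {A,T} (+1)
site 5, node NW: N={T} ∪ W={A} → {A,T} (+1)
site 5, node HNWZ: HZ={A,T} ∩ NW={A,T} → {A,T} (+0)
site 5, node FHNWYZ: FY={A} ∩ HNWZ={A,T} → {A} (+0)
per-site changes: [3, 4, 3, 4, 3, 2]; total = 19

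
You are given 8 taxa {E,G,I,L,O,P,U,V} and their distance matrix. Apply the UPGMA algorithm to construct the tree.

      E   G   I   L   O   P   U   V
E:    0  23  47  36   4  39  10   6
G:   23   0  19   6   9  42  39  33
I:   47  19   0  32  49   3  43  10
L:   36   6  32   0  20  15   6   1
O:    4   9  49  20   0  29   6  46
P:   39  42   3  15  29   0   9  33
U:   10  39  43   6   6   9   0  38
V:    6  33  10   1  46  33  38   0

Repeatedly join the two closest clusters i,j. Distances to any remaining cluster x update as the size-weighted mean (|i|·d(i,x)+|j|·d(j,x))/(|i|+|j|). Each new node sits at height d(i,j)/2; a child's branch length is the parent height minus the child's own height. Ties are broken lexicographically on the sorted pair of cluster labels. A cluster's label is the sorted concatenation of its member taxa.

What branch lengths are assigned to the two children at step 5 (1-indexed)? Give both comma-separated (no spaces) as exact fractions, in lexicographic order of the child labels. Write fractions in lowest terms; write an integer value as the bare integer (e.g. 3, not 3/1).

39/4,37/4

step 1: merge (L,V) at d=1; branch lengths L→1/2, V→1/2; new cluster LV
  updated: d(E,LV)=21, d(G,LV)=39/2, d(I,LV)=21, d(LV,O)=33, d(LV,P)=24, d(LV,U)=22
step 2: merge (I,P) at d=3; branch lengths I→3/2, P→3/2; new cluster IP
  updated: d(E,IP)=43, d(G,IP)=61/2, d(IP,LV)=45/2, d(IP,O)=39, d(IP,U)=26
step 3: merge (E,O) at d=4; branch lengths E→2, O→2; new cluster EO
  updated: d(EO,G)=16, d(EO,IP)=41, d(EO,LV)=27, d(EO,U)=8
step 4: merge (EO,U) at d=8; branch lengths EO→2, U→4; new cluster EOU
  updated: d(EOU,G)=71/3, d(EOU,IP)=36, d(EOU,LV)=76/3
step 5: merge (G,LV) at d=39/2; branch lengths G→39/4, LV→37/4; new cluster GLV
  updated: d(EOU,GLV)=223/9, d(GLV,IP)=151/6
step 6: merge (EOU,GLV) at d=223/9; branch lengths EOU→151/18, GLV→95/36; new cluster EGLOUV
  updated: d(EGLOUV,IP)=367/12
step 7: merge (EGLOUV,IP) at d=367/12; branch lengths EGLOUV→209/72, IP→331/24; new cluster EGILOPUV
final tree: ((((E:2,O:2):2,U:4):151/18,(G:39/4,(L:1/2,V:1/2):37/4):95/36):209/72,(I:3/2,P:3/2):331/24)
total length: 1093/18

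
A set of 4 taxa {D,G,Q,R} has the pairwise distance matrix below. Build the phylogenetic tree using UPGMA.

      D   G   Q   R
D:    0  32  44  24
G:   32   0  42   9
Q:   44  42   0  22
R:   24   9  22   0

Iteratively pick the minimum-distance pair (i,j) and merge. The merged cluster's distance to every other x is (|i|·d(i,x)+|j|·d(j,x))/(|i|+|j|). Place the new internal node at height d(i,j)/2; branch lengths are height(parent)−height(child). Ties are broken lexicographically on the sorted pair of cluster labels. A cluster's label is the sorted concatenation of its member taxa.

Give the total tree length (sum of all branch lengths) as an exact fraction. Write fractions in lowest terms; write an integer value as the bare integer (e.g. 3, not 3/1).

109/2

1. join G+R (d=9) ⇒ GR; edges |G|=9/2, |R|=9/2
  updated: d(D,GR)=28, d(GR,Q)=32
2. join D+GR (d=28) ⇒ DGR; edges |D|=14, |GR|=19/2
  updated: d(DGR,Q)=36
3. join DGR+Q (d=36) ⇒ DGQR; edges |DGR|=4, |Q|=18
final tree: ((D:14,(G:9/2,R:9/2):19/2):4,Q:18)
total length: 109/2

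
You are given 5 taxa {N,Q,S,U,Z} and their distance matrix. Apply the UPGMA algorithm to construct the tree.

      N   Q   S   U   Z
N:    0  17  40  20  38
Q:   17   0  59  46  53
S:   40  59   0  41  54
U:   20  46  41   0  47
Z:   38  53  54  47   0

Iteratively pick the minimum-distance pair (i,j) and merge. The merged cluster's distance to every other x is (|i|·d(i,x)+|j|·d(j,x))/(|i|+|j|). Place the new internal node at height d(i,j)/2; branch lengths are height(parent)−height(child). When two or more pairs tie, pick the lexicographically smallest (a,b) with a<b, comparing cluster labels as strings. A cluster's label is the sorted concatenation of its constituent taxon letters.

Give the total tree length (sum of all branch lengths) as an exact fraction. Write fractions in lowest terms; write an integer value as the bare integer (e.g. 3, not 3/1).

step 1: merge (N,Q) at d=17; branch lengths N→17/2, Q→17/2; new cluster NQ
  updated: d(NQ,S)=99/2, d(NQ,U)=33, d(NQ,Z)=91/2
step 2: merge (NQ,U) at d=33; branch lengths NQ→8, U→33/2; new cluster NQU
  updated: d(NQU,S)=140/3, d(NQU,Z)=46
step 3: merge (NQU,Z) at d=46; branch lengths NQU→13/2, Z→23; new cluster NQUZ
  updated: d(NQUZ,S)=97/2
step 4: merge (NQUZ,S) at d=97/2; branch lengths NQUZ→5/4, S→97/4; new cluster NQSUZ
final tree: ((((N:17/2,Q:17/2):8,U:33/2):13/2,Z:23):5/4,S:97/4)
total length: 193/2

193/2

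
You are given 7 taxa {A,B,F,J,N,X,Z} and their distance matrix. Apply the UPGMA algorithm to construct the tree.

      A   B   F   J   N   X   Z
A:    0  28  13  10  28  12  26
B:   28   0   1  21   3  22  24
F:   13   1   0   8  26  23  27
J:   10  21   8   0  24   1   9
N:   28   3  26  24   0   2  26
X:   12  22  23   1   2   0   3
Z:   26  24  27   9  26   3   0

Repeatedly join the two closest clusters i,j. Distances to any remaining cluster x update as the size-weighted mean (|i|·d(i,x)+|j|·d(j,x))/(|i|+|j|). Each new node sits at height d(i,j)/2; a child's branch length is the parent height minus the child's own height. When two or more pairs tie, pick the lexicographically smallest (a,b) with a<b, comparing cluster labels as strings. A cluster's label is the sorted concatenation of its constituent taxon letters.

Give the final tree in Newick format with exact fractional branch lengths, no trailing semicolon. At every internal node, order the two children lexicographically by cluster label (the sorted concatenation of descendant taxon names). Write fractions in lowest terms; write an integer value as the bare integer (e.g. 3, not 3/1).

((A:8,((J:1/2,X:1/2):5/2,Z:3):5):9/4,((B:1/2,F:1/2):27/4,N:29/4):3)

1. join B+F (d=1) ⇒ BF; edges |B|=1/2, |F|=1/2
  updated: d(A,BF)=41/2, d(BF,J)=29/2, d(BF,N)=29/2, d(BF,X)=45/2, d(BF,Z)=51/2
2. join J+X (d=1) ⇒ JX; edges |J|=1/2, |X|=1/2
  updated: d(A,JX)=11, d(BF,JX)=37/2, d(JX,N)=13, d(JX,Z)=6
3. join JX+Z (d=6) ⇒ JXZ; edges |JX|=5/2, |Z|=3
  updated: d(A,JXZ)=16, d(BF,JXZ)=125/6, d(JXZ,N)=52/3
4. join BF+N (d=29/2) ⇒ BFN; edges |BF|=27/4, |N|=29/4
  updated: d(A,BFN)=23, d(BFN,JXZ)=59/3
5. join A+JXZ (d=16) ⇒ AJXZ; edges |A|=8, |JXZ|=5
  updated: d(AJXZ,BFN)=41/2
6. join AJXZ+BFN (d=41/2) ⇒ ABFJNXZ; edges |AJXZ|=9/4, |BFN|=3
final tree: ((A:8,((J:1/2,X:1/2):5/2,Z:3):5):9/4,((B:1/2,F:1/2):27/4,N:29/4):3)
total length: 159/4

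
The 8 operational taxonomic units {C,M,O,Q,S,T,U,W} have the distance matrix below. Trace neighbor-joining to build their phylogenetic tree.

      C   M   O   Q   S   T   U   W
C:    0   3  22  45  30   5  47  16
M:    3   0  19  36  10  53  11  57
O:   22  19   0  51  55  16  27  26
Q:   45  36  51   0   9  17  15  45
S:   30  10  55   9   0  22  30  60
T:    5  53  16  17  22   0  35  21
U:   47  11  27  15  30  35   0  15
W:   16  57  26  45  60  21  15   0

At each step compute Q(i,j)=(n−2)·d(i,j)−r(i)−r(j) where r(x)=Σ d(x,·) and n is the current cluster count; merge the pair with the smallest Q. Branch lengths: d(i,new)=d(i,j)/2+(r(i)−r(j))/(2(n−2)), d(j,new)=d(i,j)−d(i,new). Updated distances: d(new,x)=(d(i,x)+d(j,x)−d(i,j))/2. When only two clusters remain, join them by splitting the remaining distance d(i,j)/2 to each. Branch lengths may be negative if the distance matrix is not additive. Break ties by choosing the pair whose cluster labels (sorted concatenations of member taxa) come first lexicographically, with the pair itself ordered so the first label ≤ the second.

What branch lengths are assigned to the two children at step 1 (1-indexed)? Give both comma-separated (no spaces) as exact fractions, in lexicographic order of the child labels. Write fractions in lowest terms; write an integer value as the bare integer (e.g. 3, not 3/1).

14/3,13/3

iteration 1: select Q,S (d=9, Q=-380); attach at lengths (14/3, 13/3); label the merged cluster QS
  updated: d(C,QS)=33, d(M,QS)=37/2, d(O,QS)=97/2, d(QS,T)=15, d(QS,U)=18, d(QS,W)=48
iteration 2: select C,M (d=3, Q=-545/2); attach at lengths (-41/20, 101/20); label the merged cluster CM
  updated: d(CM,O)=19, d(CM,QS)=97/4, d(CM,T)=55/2, d(CM,U)=55/2, d(CM,W)=35
iteration 3: select QS,T (d=15, Q=-833/4); attach at lengths (397/32, 83/32); label the merged cluster QST
  updated: d(CM,QST)=147/8, d(O,QST)=99/4, d(QST,U)=19, d(QST,W)=27
iteration 4: select U,W (d=15, Q=-293/2); attach at lengths (61/12, 119/12); label the merged cluster UW
  updated: d(CM,UW)=95/4, d(O,UW)=19, d(QST,UW)=31/2
iteration 5: select CM,O (d=19, Q=-687/8); attach at lengths (291/32, 317/32); label the merged cluster CMO
  updated: d(CMO,QST)=193/16, d(CMO,UW)=95/8
iteration 6: select CMO,QST (d=193/16, Q=-631/16); attach at lengths (135/32, 251/32); label the merged cluster CMOQST
  updated: d(CMOQST,UW)=245/32
iteration 7: select CMOQST,UW (d=245/32); attach at lengths (245/64, 245/64); label the merged cluster CMOQSTUW
final tree: ((((C:-41/20,M:101/20):291/32,O:317/32):135/32,((Q:14/3,S:13/3):397/32,T:83/32):251/32):245/64,(U:61/12,W:119/12):245/64)
total length: 2583/32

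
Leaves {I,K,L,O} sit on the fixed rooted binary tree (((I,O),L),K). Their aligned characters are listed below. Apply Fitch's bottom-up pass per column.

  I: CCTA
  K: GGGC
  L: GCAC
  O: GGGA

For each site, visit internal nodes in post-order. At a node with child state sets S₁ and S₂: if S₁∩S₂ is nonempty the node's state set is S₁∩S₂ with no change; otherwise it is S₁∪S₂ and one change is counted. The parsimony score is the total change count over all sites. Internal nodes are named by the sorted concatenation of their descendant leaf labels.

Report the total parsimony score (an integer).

6

[col 0] IO: children I:{C}, O:{G} ∪→ {C,G}; cost 1
[col 0] ILO: children IO:{C,G}, L:{G} ∩→ {G}; cost 0
[col 0] IKLO: children ILO:{G}, K:{G} ∩→ {G}; cost 0
[col 1] IO: children I:{C}, O:{G} ∪→ {C,G}; cost 1
[col 1] ILO: children IO:{C,G}, L:{C} ∩→ {C}; cost 0
[col 1] IKLO: children ILO:{C}, K:{G} ∪→ {C,G}; cost 1
[col 2] IO: children I:{T}, O:{G} ∪→ {G,T}; cost 1
[col 2] ILO: children IO:{G,T}, L:{A} ∪→ {A,G,T}; cost 1
[col 2] IKLO: children ILO:{A,G,T}, K:{G} ∩→ {G}; cost 0
[col 3] IO: children I:{A}, O:{A} ∩→ {A}; cost 0
[col 3] ILO: children IO:{A}, L:{C} ∪→ {A,C}; cost 1
[col 3] IKLO: children ILO:{A,C}, K:{C} ∩→ {C}; cost 0
per-site changes: [1, 2, 2, 1]; total = 6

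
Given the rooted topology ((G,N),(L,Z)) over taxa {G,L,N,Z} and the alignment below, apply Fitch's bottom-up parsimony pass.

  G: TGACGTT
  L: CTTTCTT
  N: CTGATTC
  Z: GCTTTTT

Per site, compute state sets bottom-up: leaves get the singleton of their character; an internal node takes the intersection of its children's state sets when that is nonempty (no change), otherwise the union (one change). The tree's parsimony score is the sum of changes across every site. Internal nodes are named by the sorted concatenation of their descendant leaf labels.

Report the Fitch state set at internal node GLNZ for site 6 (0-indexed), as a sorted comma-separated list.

site 0, node GN: G={T} ∪ N={C} → {C,T} (+1)
site 0, node LZ: L={C} ∪ Z={G} → {C,G} (+1)
site 0, node GLNZ: GN={C,T} ∩ LZ={C,G} → {C} (+0)
site 1, node GN: G={G} ∪ N={T} → {G,T} (+1)
site 1, node LZ: L={T} ∪ Z={C} → {C,T} (+1)
site 1, node GLNZ: GN={G,T} ∩ LZ={C,T} → {T} (+0)
site 2, node GN: G={A} ∪ N={G} → {A,G} (+1)
site 2, node LZ: L={T} ∩ Z={T} → {T} (+0)
site 2, node GLNZ: GN={A,G} ∪ LZ={T} → {A,G,T} (+1)
site 3, node GN: G={C} ∪ N={A} → {A,C} (+1)
site 3, node LZ: L={T} ∩ Z={T} → {T} (+0)
site 3, node GLNZ: GN={A,C} ∪ LZ={T} → {A,C,T} (+1)
site 4, node GN: G={G} ∪ N={T} → {G,T} (+1)
site 4, node LZ: L={C} ∪ Z={T} → {C,T} (+1)
site 4, node GLNZ: GN={G,T} ∩ LZ={C,T} → {T} (+0)
site 5, node GN: G={T} ∩ N={T} → {T} (+0)
site 5, node LZ: L={T} ∩ Z={T} → {T} (+0)
site 5, node GLNZ: GN={T} ∩ LZ={T} → {T} (+0)
site 6, node GN: G={T} ∪ N={C} → {C,T} (+1)
site 6, node LZ: L={T} ∩ Z={T} → {T} (+0)
site 6, node GLNZ: GN={C,T} ∩ LZ={T} → {T} (+0)
per-site changes: [2, 2, 2, 2, 2, 0, 1]; total = 11

T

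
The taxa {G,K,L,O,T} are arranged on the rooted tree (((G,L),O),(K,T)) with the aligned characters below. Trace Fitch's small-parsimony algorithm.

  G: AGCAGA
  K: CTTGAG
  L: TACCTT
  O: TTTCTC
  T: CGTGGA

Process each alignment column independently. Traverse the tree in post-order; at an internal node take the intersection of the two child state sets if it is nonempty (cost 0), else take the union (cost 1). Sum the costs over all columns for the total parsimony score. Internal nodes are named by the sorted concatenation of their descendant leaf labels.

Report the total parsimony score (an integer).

14

site 0, node GL: G={A} ∪ L={T} → {A,T} (+1)
site 0, node GLO: GL={A,T} ∩ O={T} → {T} (+0)
site 0, node KT: K={C} ∩ T={C} → {C} (+0)
site 0, node GKLOT: GLO={T} ∪ KT={C} → {C,T} (+1)
site 1, node GL: G={G} ∪ L={A} → {A,G} (+1)
site 1, node GLO: GL={A,G} ∪ O={T} → {A,G,T} (+1)
site 1, node KT: K={T} ∪ T={G} → {G,T} (+1)
site 1, node GKLOT: GLO={A,G,T} ∩ KT={G,T} → {G,T} (+0)
site 2, node GL: G={C} ∩ L={C} → {C} (+0)
site 2, node GLO: GL={C} ∪ O={T} → {C,T} (+1)
site 2, node KT: K={T} ∩ T={T} → {T} (+0)
site 2, node GKLOT: GLO={C,T} ∩ KT={T} → {T} (+0)
site 3, node GL: G={A} ∪ L={C} → {A,C} (+1)
site 3, node GLO: GL={A,C} ∩ O={C} → {C} (+0)
site 3, node KT: K={G} ∩ T={G} → {G} (+0)
site 3, node GKLOT: GLO={C} ∪ KT={G} → {C,G} (+1)
site 4, node GL: G={G} ∪ L={T} → {G,T} (+1)
site 4, node GLO: GL={G,T} ∩ O={T} → {T} (+0)
site 4, node KT: K={A} ∪ T={G} → {A,G} (+1)
site 4, node GKLOT: GLO={T} ∪ KT={A,G} → {A,G,T} (+1)
site 5, node GL: G={A} ∪ L={T} → {A,T} (+1)
site 5, node GLO: GL={A,T} ∪ O={C} → {A,C,T} (+1)
site 5, node KT: K={G} ∪ T={A} → {A,G} (+1)
site 5, node GKLOT: GLO={A,C,T} ∩ KT={A,G} → {A} (+0)
per-site changes: [2, 3, 1, 2, 3, 3]; total = 14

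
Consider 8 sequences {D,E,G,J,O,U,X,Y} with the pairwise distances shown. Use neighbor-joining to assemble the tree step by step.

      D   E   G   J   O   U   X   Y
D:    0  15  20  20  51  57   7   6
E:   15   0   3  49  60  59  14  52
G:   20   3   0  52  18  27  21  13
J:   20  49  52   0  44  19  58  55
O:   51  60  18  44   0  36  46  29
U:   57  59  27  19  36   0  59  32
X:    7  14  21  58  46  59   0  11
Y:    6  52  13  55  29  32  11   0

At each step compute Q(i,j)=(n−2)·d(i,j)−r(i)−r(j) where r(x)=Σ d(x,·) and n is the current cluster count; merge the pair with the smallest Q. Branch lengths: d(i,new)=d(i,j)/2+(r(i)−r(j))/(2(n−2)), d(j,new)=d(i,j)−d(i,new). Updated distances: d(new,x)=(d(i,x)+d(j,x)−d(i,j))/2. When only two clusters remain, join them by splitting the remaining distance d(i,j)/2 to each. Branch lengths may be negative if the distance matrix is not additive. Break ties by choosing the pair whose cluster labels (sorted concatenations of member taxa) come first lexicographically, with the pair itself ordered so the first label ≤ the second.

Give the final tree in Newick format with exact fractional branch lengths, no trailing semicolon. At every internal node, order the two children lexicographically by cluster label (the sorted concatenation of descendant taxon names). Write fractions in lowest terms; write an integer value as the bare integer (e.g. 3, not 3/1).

1. join J+U (d=19, Q=-472) ⇒ JU; edges |J|=61/6, |U|=53/6
  updated: d(D,JU)=29, d(E,JU)=89/2, d(G,JU)=30, d(JU,O)=61/2, d(JU,X)=49, d(JU,Y)=34
2. join JU+O (d=61/2, Q=-299) ⇒ JOU; edges |JU|=27/2, |O|=17
  updated: d(D,JOU)=99/4, d(E,JOU)=37, d(G,JOU)=35/4, d(JOU,X)=129/4, d(JOU,Y)=65/4
3. join E+G (d=3, Q=-699/4) ⇒ EG; edges |E|=269/32, |G|=-173/32
  updated: d(D,EG)=16, d(EG,JOU)=171/8, d(EG,X)=16, d(EG,Y)=31
4. join EG+JOU (d=171/8, Q=-919/8) ⇒ EGJOU; edges |EG|=431/48, |JOU|=595/48
  updated: d(D,EGJOU)=155/16, d(EGJOU,X)=215/16, d(EGJOU,Y)=207/16
5. join D+Y (d=6, Q=-325/8) ⇒ DY; edges |D|=19/16, |Y|=77/16
  updated: d(DY,EGJOU)=133/16, d(DY,X)=6
6. join DY+EGJOU (d=133/16, Q=-111/4) ⇒ DEGJOUY; edges |DY|=7/16, |EGJOU|=63/8
  updated: d(DEGJOUY,X)=89/16
7. join DEGJOUY+X (d=89/16) ⇒ DEGJOUXY; edges |DEGJOUY|=89/32, |X|=89/32
final tree: (((D:19/16,Y:77/16):7/16,((E:269/32,G:-173/32):431/48,((J:61/6,U:53/6):27/2,O:17):595/48):63/8):89/32,X:89/32)
total length: 375/4

(((D:19/16,Y:77/16):7/16,((E:269/32,G:-173/32):431/48,((J:61/6,U:53/6):27/2,O:17):595/48):63/8):89/32,X:89/32)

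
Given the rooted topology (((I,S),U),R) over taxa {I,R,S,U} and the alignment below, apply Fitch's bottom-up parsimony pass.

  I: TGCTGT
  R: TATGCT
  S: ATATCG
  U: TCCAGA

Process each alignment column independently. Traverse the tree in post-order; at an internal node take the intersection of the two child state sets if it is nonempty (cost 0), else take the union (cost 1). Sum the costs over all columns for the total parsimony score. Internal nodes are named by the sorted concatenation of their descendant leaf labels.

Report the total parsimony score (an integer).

12

site 0, node IS: I={T} ∪ S={A} → {A,T} (+1)
site 0, node ISU: IS={A,T} ∩ U={T} → {T} (+0)
site 0, node IRSU: ISU={T} ∩ R={T} → {T} (+0)
site 1, node IS: I={G} ∪ S={T} → {G,T} (+1)
site 1, node ISU: IS={G,T} ∪ U={C} → {C,G,T} (+1)
site 1, node IRSU: ISU={C,G,T} ∪ R={A} → {A,C,G,T} (+1)
site 2, node IS: I={C} ∪ S={A} → {A,C} (+1)
site 2, node ISU: IS={A,C} ∩ U={C} → {C} (+0)
site 2, node IRSU: ISU={C} ∪ R={T} → {C,T} (+1)
site 3, node IS: I={T} ∩ S={T} → {T} (+0)
site 3, node ISU: IS={T} ∪ U={A} → {A,T} (+1)
site 3, node IRSU: ISU={A,T} ∪ R={G} → {A,G,T} (+1)
site 4, node IS: I={G} ∪ S={C} → {C,G} (+1)
site 4, node ISU: IS={C,G} ∩ U={G} → {G} (+0)
site 4, node IRSU: ISU={G} ∪ R={C} → {C,G} (+1)
site 5, node IS: I={T} ∪ S={G} → {G,T} (+1)
site 5, node ISU: IS={G,T} ∪ U={A} → {A,G,T} (+1)
site 5, node IRSU: ISU={A,G,T} ∩ R={T} → {T} (+0)
per-site changes: [1, 3, 2, 2, 2, 2]; total = 12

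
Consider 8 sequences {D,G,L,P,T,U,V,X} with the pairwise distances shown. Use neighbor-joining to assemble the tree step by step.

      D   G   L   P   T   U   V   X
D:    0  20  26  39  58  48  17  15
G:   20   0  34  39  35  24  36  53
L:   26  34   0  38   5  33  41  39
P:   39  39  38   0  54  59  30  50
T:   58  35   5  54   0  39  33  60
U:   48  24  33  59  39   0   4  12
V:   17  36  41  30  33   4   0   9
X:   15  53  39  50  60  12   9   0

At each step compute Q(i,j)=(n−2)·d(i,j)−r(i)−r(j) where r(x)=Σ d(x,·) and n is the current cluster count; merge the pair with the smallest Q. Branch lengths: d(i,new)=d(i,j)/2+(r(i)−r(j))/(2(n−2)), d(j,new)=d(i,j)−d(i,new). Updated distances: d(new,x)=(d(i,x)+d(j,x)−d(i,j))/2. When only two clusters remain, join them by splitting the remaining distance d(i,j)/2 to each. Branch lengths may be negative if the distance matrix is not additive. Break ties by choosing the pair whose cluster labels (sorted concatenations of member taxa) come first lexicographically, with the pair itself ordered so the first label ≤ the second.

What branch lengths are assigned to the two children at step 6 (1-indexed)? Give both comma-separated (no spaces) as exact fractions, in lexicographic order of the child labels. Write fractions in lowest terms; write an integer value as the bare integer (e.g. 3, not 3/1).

1. join L+T (d=5, Q=-470) ⇒ LT; edges |L|=-19/6, |T|=49/6
  updated: d(D,LT)=79/2, d(G,LT)=32, d(LT,P)=87/2, d(LT,U)=67/2, d(LT,V)=69/2, d(LT,X)=47
2. join U+X (d=12, Q=-613/2) ⇒ UX; edges |U|=109/20, |X|=131/20
  updated: d(D,UX)=51/2, d(G,UX)=65/2, d(LT,UX)=137/4, d(P,UX)=97/2, d(UX,V)=1/2
3. join UX+V (d=1/2, Q=-1029/4) ⇒ UVX; edges |UX|=101/32, |V|=-85/32
  updated: d(D,UVX)=21, d(G,UVX)=34, d(LT,UVX)=273/8, d(P,UVX)=39
4. join D+UVX (d=21, Q=-1477/8) ⇒ DUVX; edges |D|=145/16, |UVX|=191/16
  updated: d(DUVX,G)=33/2, d(DUVX,LT)=421/16, d(DUVX,P)=57/2
5. join DUVX+G (d=33/2, Q=-2013/16) ⇒ DGUVX; edges |DUVX|=269/64, |G|=787/64
  updated: d(DGUVX,LT)=669/32, d(DGUVX,P)=51/2
6. join DGUVX+LT (d=669/32, Q=-2877/32) ⇒ DGLTUVX; edges |DGUVX|=93/64, |LT|=1245/64
  updated: d(DGLTUVX,P)=1539/64
7. join DGLTUVX+P (d=1539/64) ⇒ DGLPTUVX; edges |DGLTUVX|=1539/128, |P|=1539/128
final tree: ((((D:145/16,((U:109/20,X:131/20):101/32,V:-85/32):191/16):269/64,G:787/64):93/64,(L:-19/6,T:49/6):1245/64):1539/128,P:1539/128)
total length: 6397/64

93/64,1245/64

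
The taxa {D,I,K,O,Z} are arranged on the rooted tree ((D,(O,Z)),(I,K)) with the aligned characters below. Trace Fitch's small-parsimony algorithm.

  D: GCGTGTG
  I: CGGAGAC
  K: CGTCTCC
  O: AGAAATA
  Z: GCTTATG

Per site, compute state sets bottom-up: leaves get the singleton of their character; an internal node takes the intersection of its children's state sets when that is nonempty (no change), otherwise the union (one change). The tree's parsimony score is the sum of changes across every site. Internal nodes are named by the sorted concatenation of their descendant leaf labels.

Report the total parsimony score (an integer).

16

OZ@0: {A} ∪ {G} = {A,G} (union, +1)
DOZ@0: {G} ∩ {A,G} = {G} (intersection, +0)
IK@0: {C} ∩ {C} = {C} (intersection, +0)
DIKOZ@0: {G} ∪ {C} = {C,G} (union, +1)
OZ@1: {G} ∪ {C} = {C,G} (union, +1)
DOZ@1: {C} ∩ {C,G} = {C} (intersection, +0)
IK@1: {G} ∩ {G} = {G} (intersection, +0)
DIKOZ@1: {C} ∪ {G} = {C,G} (union, +1)
OZ@2: {A} ∪ {T} = {A,T} (union, +1)
DOZ@2: {G} ∪ {A,T} = {A,G,T} (union, +1)
IK@2: {G} ∪ {T} = {G,T} (union, +1)
DIKOZ@2: {A,G,T} ∩ {G,T} = {G,T} (intersection, +0)
OZ@3: {A} ∪ {T} = {A,T} (union, +1)
DOZ@3: {T} ∩ {A,T} = {T} (intersection, +0)
IK@3: {A} ∪ {C} = {A,C} (union, +1)
DIKOZ@3: {T} ∪ {A,C} = {A,C,T} (union, +1)
OZ@4: {A} ∩ {A} = {A} (intersection, +0)
DOZ@4: {G} ∪ {A} = {A,G} (union, +1)
IK@4: {G} ∪ {T} = {G,T} (union, +1)
DIKOZ@4: {A,G} ∩ {G,T} = {G} (intersection, +0)
OZ@5: {T} ∩ {T} = {T} (intersection, +0)
DOZ@5: {T} ∩ {T} = {T} (intersection, +0)
IK@5: {A} ∪ {C} = {A,C} (union, +1)
DIKOZ@5: {T} ∪ {A,C} = {A,C,T} (union, +1)
OZ@6: {A} ∪ {G} = {A,G} (union, +1)
DOZ@6: {G} ∩ {A,G} = {G} (intersection, +0)
IK@6: {C} ∩ {C} = {C} (intersection, +0)
DIKOZ@6: {G} ∪ {C} = {C,G} (union, +1)
per-site changes: [2, 2, 3, 3, 2, 2, 2]; total = 16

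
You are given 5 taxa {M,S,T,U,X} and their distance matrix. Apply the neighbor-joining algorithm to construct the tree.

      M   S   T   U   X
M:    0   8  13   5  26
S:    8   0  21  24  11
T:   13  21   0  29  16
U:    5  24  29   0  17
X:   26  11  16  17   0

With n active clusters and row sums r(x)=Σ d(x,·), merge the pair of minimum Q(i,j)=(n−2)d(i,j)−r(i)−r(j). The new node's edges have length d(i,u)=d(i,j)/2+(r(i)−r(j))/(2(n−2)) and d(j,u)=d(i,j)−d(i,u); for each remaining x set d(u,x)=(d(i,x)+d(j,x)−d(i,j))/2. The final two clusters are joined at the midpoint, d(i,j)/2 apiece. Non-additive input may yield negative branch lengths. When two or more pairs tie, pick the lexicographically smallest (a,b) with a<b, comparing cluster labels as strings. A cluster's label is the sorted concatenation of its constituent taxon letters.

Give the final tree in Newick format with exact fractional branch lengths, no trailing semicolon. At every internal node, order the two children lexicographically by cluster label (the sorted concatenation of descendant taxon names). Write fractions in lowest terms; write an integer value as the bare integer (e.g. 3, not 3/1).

iteration 1: select M,U (d=5, Q=-112); attach at lengths (-4/3, 19/3); label the merged cluster MU
  updated: d(MU,S)=27/2, d(MU,T)=37/2, d(MU,X)=19
iteration 2: select MU,S (d=27/2, Q=-139/2); attach at lengths (65/8, 43/8); label the merged cluster MSU
  updated: d(MSU,T)=13, d(MSU,X)=33/4
iteration 3: select MSU,T (d=13, Q=-149/4); attach at lengths (21/8, 83/8); label the merged cluster MSTU
  updated: d(MSTU,X)=45/8
iteration 4: select MSTU,X (d=45/8); attach at lengths (45/16, 45/16); label the merged cluster MSTUX
final tree: ((((M:-4/3,U:19/3):65/8,S:43/8):21/8,T:83/8):45/16,X:45/16)
total length: 297/8

((((M:-4/3,U:19/3):65/8,S:43/8):21/8,T:83/8):45/16,X:45/16)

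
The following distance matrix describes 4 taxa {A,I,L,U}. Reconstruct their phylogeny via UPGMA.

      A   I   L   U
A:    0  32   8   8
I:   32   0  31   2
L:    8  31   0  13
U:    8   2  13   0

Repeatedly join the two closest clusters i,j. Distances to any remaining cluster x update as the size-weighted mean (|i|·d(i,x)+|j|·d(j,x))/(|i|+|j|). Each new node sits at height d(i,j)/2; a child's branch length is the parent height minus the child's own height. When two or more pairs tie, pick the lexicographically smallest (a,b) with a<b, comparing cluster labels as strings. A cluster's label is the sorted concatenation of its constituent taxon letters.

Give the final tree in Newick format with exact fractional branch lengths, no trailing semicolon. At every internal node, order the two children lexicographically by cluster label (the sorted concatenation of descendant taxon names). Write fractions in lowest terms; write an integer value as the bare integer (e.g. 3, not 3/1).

((A:4,L:4):13/2,(I:1,U:1):19/2)

1. join I+U (d=2) ⇒ IU; edges |I|=1, |U|=1
  updated: d(A,IU)=20, d(IU,L)=22
2. join A+L (d=8) ⇒ AL; edges |A|=4, |L|=4
  updated: d(AL,IU)=21
3. join AL+IU (d=21) ⇒ AILU; edges |AL|=13/2, |IU|=19/2
final tree: ((A:4,L:4):13/2,(I:1,U:1):19/2)
total length: 26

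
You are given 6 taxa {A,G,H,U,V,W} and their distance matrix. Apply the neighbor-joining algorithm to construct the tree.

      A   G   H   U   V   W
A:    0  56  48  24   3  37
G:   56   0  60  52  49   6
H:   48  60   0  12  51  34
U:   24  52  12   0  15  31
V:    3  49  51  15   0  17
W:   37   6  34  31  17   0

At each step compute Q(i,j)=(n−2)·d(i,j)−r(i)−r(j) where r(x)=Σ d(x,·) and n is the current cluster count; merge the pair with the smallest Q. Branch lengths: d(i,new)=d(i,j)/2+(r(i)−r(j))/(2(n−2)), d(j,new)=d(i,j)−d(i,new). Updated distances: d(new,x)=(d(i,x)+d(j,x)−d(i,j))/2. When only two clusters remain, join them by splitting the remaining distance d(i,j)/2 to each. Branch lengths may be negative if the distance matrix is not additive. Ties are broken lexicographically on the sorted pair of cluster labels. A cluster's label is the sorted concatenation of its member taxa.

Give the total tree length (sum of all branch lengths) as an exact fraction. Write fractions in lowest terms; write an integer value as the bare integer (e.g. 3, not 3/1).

step 1: merge (G,W) at d=6, Q=-324; branch lengths G→61/4, W→-37/4; new cluster GW
  updated: d(A,GW)=87/2, d(GW,H)=44, d(GW,U)=77/2, d(GW,V)=30
step 2: merge (A,V) at d=3, Q=-417/2; branch lengths A→19/4, V→-7/4; new cluster AV
  updated: d(AV,GW)=141/4, d(AV,H)=48, d(AV,U)=18
step 3: merge (AV,GW) at d=141/4, Q=-297/2; branch lengths AV→27/2, GW→87/4; new cluster AGVW
  updated: d(AGVW,H)=227/8, d(AGVW,U)=85/8
step 4: merge (AGVW,H) at d=227/8, Q=-51; branch lengths AGVW→27/2, H→119/8; new cluster AGHVW
  updated: d(AGHVW,U)=-23/8
step 5: merge (AGHVW,U) at d=-23/8; branch lengths AGHVW→-23/16, U→-23/16; new cluster AGHUVW
final tree: ((((A:19/4,V:-7/4):27/2,(G:61/4,W:-37/4):87/4):27/2,H:119/8):-23/16,U:-23/16)
total length: 279/4

279/4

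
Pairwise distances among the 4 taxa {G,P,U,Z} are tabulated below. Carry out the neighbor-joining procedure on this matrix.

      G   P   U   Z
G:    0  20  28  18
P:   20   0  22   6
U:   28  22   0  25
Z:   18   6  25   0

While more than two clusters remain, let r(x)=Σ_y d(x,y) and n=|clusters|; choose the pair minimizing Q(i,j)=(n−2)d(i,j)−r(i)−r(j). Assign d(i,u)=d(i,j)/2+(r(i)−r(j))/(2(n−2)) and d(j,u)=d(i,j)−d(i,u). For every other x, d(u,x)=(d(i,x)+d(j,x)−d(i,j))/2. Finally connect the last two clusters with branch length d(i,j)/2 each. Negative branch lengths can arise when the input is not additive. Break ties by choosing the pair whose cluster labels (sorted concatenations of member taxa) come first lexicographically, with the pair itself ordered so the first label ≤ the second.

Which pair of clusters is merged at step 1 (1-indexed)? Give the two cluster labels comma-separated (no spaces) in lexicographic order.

1. join G+U (d=28, Q=-85) ⇒ GU; edges |G|=47/4, |U|=65/4
  updated: d(GU,P)=7, d(GU,Z)=15/2
2. join GU+P (d=7, Q=-41/2) ⇒ GPU; edges |GU|=17/4, |P|=11/4
  updated: d(GPU,Z)=13/4
3. join GPU+Z (d=13/4) ⇒ GPUZ; edges |GPU|=13/8, |Z|=13/8
final tree: (((G:47/4,U:65/4):17/4,P:11/4):13/8,Z:13/8)
total length: 153/4

G,U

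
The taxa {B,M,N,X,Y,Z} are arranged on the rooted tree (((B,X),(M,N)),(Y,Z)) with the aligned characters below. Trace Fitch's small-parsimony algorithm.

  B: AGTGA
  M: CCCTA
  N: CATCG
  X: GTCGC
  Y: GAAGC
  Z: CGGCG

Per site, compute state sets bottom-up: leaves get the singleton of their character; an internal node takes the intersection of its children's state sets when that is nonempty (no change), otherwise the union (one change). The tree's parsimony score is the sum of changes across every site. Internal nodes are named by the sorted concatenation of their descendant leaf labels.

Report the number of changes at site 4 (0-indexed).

site 0, node BX: B={A} ∪ X={G} → {A,G} (+1)
site 0, node MN: M={C} ∩ N={C} → {C} (+0)
site 0, node BMNX: BX={A,G} ∪ MN={C} → {A,C,G} (+1)
site 0, node YZ: Y={G} ∪ Z={C} → {C,G} (+1)
site 0, node BMNXYZ: BMNX={A,C,G} ∩ YZ={C,G} → {C,G} (+0)
site 1, node BX: B={G} ∪ X={T} → {G,T} (+1)
site 1, node MN: M={C} ∪ N={A} → {A,C} (+1)
site 1, node BMNX: BX={G,T} ∪ MN={A,C} → {A,C,G,T} (+1)
site 1, node YZ: Y={A} ∪ Z={G} → {A,G} (+1)
site 1, node BMNXYZ: BMNX={A,C,G,T} ∩ YZ={A,G} → {A,G} (+0)
site 2, node BX: B={T} ∪ X={C} → {C,T} (+1)
site 2, node MN: M={C} ∪ N={T} → {C,T} (+1)
site 2, node BMNX: BX={C,T} ∩ MN={C,T} → {C,T} (+0)
site 2, node YZ: Y={A} ∪ Z={G} → {A,G} (+1)
site 2, node BMNXYZ: BMNX={C,T} ∪ YZ={A,G} → {A,C,G,T} (+1)
site 3, node BX: B={G} ∩ X={G} → {G} (+0)
site 3, node MN: M={T} ∪ N={C} → {C,T} (+1)
site 3, node BMNX: BX={G} ∪ MN={C,T} → {C,G,T} (+1)
site 3, node YZ: Y={G} ∪ Z={C} → {C,G} (+1)
site 3, node BMNXYZ: BMNX={C,G,T} ∩ YZ={C,G} → {C,G} (+0)
site 4, node BX: B={A} ∪ X={C} → {A,C} (+1)
site 4, node MN: M={A} ∪ N={G} → {A,G} (+1)
site 4, node BMNX: BX={A,C} ∩ MN={A,G} → {A} (+0)
site 4, node YZ: Y={C} ∪ Z={G} → {C,G} (+1)
site 4, node BMNXYZ: BMNX={A} ∪ YZ={C,G} → {A,C,G} (+1)
per-site changes: [3, 4, 4, 3, 4]; total = 18

4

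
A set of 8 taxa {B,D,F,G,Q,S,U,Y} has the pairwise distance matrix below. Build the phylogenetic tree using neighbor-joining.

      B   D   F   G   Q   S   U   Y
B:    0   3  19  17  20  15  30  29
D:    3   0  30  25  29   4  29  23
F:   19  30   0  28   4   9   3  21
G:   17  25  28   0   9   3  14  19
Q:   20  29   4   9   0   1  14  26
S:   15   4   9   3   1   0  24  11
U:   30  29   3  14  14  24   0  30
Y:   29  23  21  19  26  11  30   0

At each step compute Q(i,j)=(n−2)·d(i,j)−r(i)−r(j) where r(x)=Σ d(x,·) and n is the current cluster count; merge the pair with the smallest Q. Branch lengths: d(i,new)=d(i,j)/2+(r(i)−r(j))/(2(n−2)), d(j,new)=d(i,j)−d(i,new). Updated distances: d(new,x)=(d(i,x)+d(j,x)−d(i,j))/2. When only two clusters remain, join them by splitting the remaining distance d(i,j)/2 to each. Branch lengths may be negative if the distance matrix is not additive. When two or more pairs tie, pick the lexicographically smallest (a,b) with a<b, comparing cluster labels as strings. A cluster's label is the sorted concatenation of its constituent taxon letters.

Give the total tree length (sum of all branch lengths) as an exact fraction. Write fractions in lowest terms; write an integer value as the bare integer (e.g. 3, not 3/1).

95/2

iteration 1: select B,D (d=3, Q=-258); attach at lengths (2/3, 7/3); label the merged cluster BD
  updated: d(BD,F)=23, d(BD,G)=39/2, d(BD,Q)=23, d(BD,S)=8, d(BD,U)=28, d(BD,Y)=49/2
iteration 2: select F,U (d=3, Q=-186); attach at lengths (-1, 4); label the merged cluster FU
  updated: d(BD,FU)=24, d(FU,G)=39/2, d(FU,Q)=15/2, d(FU,S)=15, d(FU,Y)=24
iteration 3: select FU,Q (d=15/2, Q=-253/2); attach at lengths (107/16, 13/16); label the merged cluster FQU
  updated: d(BD,FQU)=79/4, d(FQU,G)=21/2, d(FQU,S)=17/4, d(FQU,Y)=85/4
iteration 4: select FQU,G (d=21/2, Q=-305/4); attach at lengths (47/8, 37/8); label the merged cluster FGQU
  updated: d(BD,FGQU)=115/8, d(FGQU,S)=-13/8, d(FGQU,Y)=119/8
iteration 5: select BD,S (d=8, Q=-193/4); attach at lengths (91/8, -27/8); label the merged cluster BDS
  updated: d(BDS,FGQU)=19/8, d(BDS,Y)=55/4
iteration 6: select BDS,FGQU (d=19/8, Q=-31); attach at lengths (5/8, 7/4); label the merged cluster BDFGQSU
  updated: d(BDFGQSU,Y)=105/8
iteration 7: select BDFGQSU,Y (d=105/8); attach at lengths (105/16, 105/16); label the merged cluster BDFGQSUY
final tree: ((((B:2/3,D:7/3):91/8,S:-27/8):5/8,(((F:-1,U:4):107/16,Q:13/16):47/8,G:37/8):7/4):105/16,Y:105/16)
total length: 95/2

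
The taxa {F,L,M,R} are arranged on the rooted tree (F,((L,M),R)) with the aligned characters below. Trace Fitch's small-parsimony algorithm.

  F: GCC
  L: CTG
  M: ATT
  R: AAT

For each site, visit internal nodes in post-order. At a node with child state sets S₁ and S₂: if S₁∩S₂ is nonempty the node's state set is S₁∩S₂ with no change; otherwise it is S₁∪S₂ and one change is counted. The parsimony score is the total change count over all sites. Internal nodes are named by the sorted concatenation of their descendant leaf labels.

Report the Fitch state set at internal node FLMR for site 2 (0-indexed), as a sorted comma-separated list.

site 0, node LM: L={C} ∪ M={A} → {A,C} (+1)
site 0, node LMR: LM={A,C} ∩ R={A} → {A} (+0)
site 0, node FLMR: F={G} ∪ LMR={A} → {A,G} (+1)
site 1, node LM: L={T} ∩ M={T} → {T} (+0)
site 1, node LMR: LM={T} ∪ R={A} → {A,T} (+1)
site 1, node FLMR: F={C} ∪ LMR={A,T} → {A,C,T} (+1)
site 2, node LM: L={G} ∪ M={T} → {G,T} (+1)
site 2, node LMR: LM={G,T} ∩ R={T} → {T} (+0)
site 2, node FLMR: F={C} ∪ LMR={T} → {C,T} (+1)
per-site changes: [2, 2, 2]; total = 6

C,T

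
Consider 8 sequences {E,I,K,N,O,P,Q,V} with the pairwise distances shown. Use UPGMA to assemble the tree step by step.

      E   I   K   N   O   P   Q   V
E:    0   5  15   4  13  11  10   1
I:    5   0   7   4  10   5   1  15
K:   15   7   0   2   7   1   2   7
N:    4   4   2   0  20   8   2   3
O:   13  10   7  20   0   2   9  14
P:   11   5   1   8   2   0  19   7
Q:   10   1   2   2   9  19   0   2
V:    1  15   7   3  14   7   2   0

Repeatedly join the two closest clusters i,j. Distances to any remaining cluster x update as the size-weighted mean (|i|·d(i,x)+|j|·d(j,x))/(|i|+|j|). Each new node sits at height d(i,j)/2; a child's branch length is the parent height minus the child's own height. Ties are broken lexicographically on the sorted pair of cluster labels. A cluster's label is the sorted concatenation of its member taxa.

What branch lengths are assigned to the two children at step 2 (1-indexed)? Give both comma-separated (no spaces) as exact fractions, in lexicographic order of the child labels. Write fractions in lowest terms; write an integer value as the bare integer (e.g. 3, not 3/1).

step 1: merge (E,V) at d=1; branch lengths E→1/2, V→1/2; new cluster EV
  updated: d(EV,I)=10, d(EV,K)=11, d(EV,N)=7/2, d(EV,O)=27/2, d(EV,P)=9, d(EV,Q)=6
step 2: merge (I,Q) at d=1; branch lengths I→1/2, Q→1/2; new cluster IQ
  updated: d(EV,IQ)=8, d(IQ,K)=9/2, d(IQ,N)=3, d(IQ,O)=19/2, d(IQ,P)=12
step 3: merge (K,P) at d=1; branch lengths K→1/2, P→1/2; new cluster KP
  updated: d(EV,KP)=10, d(IQ,KP)=33/4, d(KP,N)=5, d(KP,O)=9/2
step 4: merge (IQ,N) at d=3; branch lengths IQ→1, N→3/2; new cluster INQ
  updated: d(EV,INQ)=13/2, d(INQ,KP)=43/6, d(INQ,O)=13
step 5: merge (KP,O) at d=9/2; branch lengths KP→7/4, O→9/4; new cluster KOP
  updated: d(EV,KOP)=67/6, d(INQ,KOP)=82/9
step 6: merge (EV,INQ) at d=13/2; branch lengths EV→11/4, INQ→7/4; new cluster EINQV
  updated: d(EINQV,KOP)=149/15
step 7: merge (EINQV,KOP) at d=149/15; branch lengths EINQV→103/60, KOP→163/60; new cluster EIKNOPQV
final tree: (((E:1/2,V:1/2):11/4,((I:1/2,Q:1/2):1,N:3/2):7/4):103/60,((K:1/2,P:1/2):7/4,O:9/4):163/60)
total length: 553/30

1/2,1/2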